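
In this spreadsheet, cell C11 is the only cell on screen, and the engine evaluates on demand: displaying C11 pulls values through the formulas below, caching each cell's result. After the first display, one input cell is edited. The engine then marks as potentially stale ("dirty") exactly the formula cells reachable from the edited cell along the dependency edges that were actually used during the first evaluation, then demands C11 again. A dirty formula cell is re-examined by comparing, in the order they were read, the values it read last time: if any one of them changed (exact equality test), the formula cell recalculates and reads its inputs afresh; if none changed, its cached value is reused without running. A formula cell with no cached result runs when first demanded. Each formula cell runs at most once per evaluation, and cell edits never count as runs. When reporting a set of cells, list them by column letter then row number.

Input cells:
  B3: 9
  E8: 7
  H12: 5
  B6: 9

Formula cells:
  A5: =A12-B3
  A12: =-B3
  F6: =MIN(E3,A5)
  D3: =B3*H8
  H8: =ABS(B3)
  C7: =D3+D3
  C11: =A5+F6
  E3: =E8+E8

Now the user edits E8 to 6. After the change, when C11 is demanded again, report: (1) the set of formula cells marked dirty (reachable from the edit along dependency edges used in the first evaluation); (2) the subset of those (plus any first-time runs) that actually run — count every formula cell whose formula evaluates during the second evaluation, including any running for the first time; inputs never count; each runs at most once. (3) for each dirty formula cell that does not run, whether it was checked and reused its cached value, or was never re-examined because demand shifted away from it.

Initial pass — values computed on the first demand:
  A12 = -(9) = -9
  A5 = -9 - 9 = -18
  E3 = 7 + 7 = 14
  F6 = MIN(14, -18) = -18
  C11 = -18 + -18 = -36

Second demand — change propagation:
  E3: re-runs because E8 7->6; E8 7->6; new result 12.
  F6: re-runs because E3 14->12; new result -18 (unchanged).
  C11: re-examined; everything it read last time is the same (A5 unchanged, F6 unchanged) — cache -36 kept, no run.

The important point: F6 recomputes to an identical value, and the output ends up unchanged.

Dirty set: C11, E3, F6.
Run set: E3, F6 (2 run).
Re-examined without running (cache reused): C11.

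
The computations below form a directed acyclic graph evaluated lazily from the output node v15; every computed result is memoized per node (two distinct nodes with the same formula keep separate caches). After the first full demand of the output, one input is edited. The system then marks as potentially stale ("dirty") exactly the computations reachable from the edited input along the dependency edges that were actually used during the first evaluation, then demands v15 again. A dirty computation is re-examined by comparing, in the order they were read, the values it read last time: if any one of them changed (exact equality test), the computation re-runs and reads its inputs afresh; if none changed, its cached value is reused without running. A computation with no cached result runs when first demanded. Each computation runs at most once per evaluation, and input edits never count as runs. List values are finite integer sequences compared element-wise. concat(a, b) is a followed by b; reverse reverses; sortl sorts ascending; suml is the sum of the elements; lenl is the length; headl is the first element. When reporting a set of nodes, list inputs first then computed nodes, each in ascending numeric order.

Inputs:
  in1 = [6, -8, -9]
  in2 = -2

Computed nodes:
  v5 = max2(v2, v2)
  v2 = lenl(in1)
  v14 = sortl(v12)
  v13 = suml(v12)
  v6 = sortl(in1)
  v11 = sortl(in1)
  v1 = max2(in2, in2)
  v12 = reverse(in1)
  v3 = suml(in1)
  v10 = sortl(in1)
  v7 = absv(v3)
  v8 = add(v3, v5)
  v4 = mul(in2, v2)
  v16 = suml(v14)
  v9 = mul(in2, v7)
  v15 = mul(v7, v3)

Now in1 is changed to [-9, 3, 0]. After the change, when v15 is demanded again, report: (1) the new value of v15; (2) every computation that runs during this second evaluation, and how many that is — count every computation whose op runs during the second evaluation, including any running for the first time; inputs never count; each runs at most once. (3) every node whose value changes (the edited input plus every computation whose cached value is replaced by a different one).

First demand of the output computes:
  v3 = suml([6, -8, -9]) = -11
  v7 = absv(-11) = 11
  v15 = mul(11, -11) = -121

After the edit, cleaning proceeds:
  v3: a read changed (in1 [6, -8, -9]->[-9, 3, 0]) — executes, giving -6.
  v7: a read changed (v3 -11->-6) — executes, giving 6.
  v15: a read changed (v7 11->6; v3 -11->-6) — executes, giving -36.

Demanding v15 again yields -36.
3 computations run: v3, v7, v15.
The nodes whose values change: in1, v3, v7, v15.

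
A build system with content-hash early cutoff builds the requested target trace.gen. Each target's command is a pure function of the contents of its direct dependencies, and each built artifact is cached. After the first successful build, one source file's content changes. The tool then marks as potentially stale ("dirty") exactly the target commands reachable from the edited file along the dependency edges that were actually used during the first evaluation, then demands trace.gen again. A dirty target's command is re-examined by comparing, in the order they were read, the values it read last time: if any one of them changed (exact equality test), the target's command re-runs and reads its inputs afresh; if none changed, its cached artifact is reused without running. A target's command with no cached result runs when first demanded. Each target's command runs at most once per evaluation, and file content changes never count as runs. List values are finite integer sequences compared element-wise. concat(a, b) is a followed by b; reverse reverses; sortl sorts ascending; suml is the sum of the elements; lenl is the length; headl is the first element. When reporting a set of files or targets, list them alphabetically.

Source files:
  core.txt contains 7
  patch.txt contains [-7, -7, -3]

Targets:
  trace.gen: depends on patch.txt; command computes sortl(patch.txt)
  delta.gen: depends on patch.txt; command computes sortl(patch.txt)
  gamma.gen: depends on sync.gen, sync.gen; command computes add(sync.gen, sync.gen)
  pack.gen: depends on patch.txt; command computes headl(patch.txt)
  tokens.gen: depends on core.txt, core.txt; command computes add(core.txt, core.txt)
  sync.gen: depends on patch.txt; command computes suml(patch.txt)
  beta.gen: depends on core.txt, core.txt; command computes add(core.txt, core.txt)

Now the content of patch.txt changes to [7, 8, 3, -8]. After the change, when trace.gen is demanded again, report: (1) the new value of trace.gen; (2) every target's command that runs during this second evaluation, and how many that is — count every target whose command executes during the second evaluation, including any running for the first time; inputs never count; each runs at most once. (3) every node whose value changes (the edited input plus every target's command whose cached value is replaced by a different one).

New value of trace.gen: [-8, 3, 7, 8].
Target commands that run: trace.gen — 1 in total.
Values that change: patch.txt, trace.gen.

First evaluation (everything demanded from the output):
  trace.gen = sortl([-7, -7, -3]) = [-7, -7, -3]

Propagation after the edit:
  trace.gen: runs — patch.txt [-7, -7, -3]->[7, 8, 3, -8]; result [-8, 3, 7, 8].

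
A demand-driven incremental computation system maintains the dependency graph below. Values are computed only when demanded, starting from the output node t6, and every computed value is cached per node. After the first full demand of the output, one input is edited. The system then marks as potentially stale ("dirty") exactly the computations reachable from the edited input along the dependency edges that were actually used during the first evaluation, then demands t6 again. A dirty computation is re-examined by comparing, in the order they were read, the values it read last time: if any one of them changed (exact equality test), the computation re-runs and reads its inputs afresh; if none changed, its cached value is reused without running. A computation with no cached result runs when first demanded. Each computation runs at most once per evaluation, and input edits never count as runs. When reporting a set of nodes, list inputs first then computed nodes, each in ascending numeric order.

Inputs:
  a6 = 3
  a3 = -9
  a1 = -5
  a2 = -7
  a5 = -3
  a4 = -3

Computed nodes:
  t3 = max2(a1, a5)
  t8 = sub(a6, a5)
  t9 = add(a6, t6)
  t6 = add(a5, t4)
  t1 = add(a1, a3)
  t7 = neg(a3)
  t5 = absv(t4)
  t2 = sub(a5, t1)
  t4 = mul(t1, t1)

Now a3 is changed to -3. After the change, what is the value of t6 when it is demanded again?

New value of t6: 61.

First evaluation (everything demanded from the output):
  t1 = add(-5, -9) = -14
  t4 = mul(-14, -14) = 196
  t6 = add(-3, 196) = 193

Propagation after the edit:
  t1: runs — a3 -9->-3; result -8.
  t4: runs — t1 -14->-8; t1 -14->-8; result 64.
  t6: runs — t4 196->64; result 61.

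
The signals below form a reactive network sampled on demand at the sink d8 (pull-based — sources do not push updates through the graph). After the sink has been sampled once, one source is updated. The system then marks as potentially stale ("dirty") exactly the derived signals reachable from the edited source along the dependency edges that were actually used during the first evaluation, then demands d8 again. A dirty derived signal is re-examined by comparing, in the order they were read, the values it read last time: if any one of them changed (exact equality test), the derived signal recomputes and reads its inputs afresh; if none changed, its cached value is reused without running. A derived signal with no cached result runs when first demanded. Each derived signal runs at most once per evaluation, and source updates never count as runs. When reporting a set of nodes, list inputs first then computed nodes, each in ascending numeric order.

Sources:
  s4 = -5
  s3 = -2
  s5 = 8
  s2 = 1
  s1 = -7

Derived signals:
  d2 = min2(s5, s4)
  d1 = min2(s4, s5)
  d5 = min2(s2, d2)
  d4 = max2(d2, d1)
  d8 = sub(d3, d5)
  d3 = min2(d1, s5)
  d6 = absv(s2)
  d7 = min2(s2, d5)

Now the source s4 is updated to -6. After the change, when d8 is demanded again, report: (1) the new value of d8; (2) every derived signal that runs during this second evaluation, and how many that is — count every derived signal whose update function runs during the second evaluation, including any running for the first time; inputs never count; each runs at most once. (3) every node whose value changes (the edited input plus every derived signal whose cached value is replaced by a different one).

d8 now evaluates to 0.
Run set: d1, d2, d3, d5, d8 (5 run).
Changed values: s4, d1, d2, d3, d5.

Initial pass — values computed on the first demand:
  d1 = min2(-5, 8) = -5
  d2 = min2(8, -5) = -5
  d3 = min2(-5, 8) = -5
  d5 = min2(1, -5) = -5
  d8 = sub(-5, -5) = 0

Second demand — change propagation:
  d1: re-runs because s4 -5->-6; new result -6.
  d2: re-runs because s4 -5->-6; new result -6.
  d3: re-runs because d1 -5->-6; new result -6.
  d5: re-runs because d2 -5->-6; new result -6.
  d8: re-runs because d3 -5->-6; d5 -5->-6; new result 0 (unchanged).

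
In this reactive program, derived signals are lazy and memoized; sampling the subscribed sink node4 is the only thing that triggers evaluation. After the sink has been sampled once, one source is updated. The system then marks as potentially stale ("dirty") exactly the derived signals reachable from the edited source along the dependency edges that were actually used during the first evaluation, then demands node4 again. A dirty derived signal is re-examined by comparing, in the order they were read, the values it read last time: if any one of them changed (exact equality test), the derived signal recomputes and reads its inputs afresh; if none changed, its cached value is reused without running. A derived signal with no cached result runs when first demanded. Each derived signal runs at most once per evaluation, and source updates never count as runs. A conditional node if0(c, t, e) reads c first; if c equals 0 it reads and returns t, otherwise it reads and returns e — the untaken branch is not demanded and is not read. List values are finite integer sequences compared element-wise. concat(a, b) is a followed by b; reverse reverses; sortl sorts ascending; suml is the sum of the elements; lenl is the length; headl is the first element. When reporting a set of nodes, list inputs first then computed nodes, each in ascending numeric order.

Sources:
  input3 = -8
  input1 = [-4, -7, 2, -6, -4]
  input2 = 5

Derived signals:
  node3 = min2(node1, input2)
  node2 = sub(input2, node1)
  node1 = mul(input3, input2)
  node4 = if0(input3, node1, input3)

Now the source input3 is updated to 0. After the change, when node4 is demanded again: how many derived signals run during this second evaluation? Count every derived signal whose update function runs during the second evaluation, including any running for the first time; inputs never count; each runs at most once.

2 derived signals run: node1, node4.
Note the branch switch — node1 had no cache and runs now for the first time.

First demand of the output computes:
  node4 = if0(input3=-8 -> else branch input3) = -8

After the edit, cleaning proceeds:
  node1: had never run; runs now, result 0.
  node4: a read changed (input3 -8->0; input3 -8->0) — executes, giving 0.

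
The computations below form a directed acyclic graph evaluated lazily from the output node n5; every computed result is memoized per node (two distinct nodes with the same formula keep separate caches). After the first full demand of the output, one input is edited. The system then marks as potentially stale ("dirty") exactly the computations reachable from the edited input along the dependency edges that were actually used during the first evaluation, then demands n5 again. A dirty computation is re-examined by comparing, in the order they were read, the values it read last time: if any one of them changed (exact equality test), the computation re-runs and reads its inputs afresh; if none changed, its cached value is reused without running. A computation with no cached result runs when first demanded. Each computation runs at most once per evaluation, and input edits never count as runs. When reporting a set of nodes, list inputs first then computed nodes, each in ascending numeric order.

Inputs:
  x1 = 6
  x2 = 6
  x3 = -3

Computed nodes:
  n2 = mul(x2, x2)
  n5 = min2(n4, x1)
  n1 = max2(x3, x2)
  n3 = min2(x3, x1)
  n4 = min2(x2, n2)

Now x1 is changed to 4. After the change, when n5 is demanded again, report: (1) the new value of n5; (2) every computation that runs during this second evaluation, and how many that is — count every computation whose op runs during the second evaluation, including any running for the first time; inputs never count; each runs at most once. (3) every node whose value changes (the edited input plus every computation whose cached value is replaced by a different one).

Demanding n5 again yields 4.
1 computations run: n5.
The nodes whose values change: x1, n5.

First demand of the output computes:
  n2 = mul(6, 6) = 36
  n4 = min2(6, 36) = 6
  n5 = min2(6, 6) = 6

After the edit, cleaning proceeds:
  n5: a read changed (x1 6->4) — executes, giving 4.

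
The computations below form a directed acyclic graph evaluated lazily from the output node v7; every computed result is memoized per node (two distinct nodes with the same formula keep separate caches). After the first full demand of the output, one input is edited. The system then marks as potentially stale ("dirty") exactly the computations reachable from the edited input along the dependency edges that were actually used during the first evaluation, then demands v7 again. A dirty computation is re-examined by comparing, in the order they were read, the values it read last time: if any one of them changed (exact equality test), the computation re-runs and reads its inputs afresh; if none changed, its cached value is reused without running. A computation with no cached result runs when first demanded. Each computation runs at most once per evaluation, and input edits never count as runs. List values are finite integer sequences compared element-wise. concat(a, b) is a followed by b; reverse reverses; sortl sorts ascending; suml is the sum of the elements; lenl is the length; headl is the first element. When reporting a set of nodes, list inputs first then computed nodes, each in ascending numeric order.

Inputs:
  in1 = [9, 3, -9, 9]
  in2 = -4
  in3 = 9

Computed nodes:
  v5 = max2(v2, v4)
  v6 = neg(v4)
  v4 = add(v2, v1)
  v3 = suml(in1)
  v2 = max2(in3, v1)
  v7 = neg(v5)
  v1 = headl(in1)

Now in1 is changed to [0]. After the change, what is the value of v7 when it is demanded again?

First demand of the output computes:
  v1 = headl([9, 3, -9, 9]) = 9
  v2 = max2(9, 9) = 9
  v4 = add(9, 9) = 18
  v5 = max2(9, 18) = 18
  v7 = neg(18) = -18

After the edit, cleaning proceeds:
  v1: a read changed (in1 [9, 3, -9, 9]->[0]) — executes, giving 0.
  v2: a read changed (v1 9->0) — executes, giving 9 — identical to its old value.
  v4: a read changed (v1 9->0) — executes, giving 9.
  v5: a read changed (v4 18->9) — executes, giving 9.
  v7: a read changed (v5 18->9) — executes, giving -9.

Demanding v7 again yields -9.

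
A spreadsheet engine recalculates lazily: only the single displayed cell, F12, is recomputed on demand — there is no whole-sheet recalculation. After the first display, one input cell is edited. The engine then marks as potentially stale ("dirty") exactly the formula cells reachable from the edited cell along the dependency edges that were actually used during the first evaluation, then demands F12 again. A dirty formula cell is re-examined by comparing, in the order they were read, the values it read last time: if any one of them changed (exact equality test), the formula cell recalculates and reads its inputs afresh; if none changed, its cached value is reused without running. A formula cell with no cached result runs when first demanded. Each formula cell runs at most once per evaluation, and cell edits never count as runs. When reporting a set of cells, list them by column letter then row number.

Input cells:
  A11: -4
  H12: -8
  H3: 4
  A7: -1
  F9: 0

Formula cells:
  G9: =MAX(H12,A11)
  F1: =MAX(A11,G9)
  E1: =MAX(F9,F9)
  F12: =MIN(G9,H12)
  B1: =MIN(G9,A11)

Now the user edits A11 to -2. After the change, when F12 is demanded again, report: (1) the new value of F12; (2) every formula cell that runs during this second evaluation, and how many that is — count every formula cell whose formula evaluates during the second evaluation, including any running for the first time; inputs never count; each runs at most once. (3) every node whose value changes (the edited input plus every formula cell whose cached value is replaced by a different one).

First evaluation (everything demanded from the output):
  G9 = MAX(-8, -4) = -4
  F12 = MIN(-4, -8) = -8

Propagation after the edit:
  G9: runs — A11 -4->-2; result -2.
  F12: runs — G9 -4->-2; result -8 (same value as before).

New value of F12: -8.
Formula cells that run: F12, G9 — 2 in total.
Values that change: A11, G9.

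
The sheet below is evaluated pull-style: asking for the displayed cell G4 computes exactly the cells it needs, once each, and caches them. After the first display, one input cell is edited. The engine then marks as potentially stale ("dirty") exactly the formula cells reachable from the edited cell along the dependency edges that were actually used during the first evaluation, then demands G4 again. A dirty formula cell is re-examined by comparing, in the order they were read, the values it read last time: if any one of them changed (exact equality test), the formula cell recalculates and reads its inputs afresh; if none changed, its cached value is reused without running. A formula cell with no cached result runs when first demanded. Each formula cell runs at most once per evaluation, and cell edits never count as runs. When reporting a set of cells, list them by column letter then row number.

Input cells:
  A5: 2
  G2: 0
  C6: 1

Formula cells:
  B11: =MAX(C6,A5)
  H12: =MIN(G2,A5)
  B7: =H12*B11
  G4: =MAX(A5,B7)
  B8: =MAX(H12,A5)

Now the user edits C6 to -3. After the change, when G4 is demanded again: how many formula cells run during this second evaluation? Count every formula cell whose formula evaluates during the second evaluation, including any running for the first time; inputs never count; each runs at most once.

First demand of the output computes:
  B11 = MAX(1, 2) = 2
  H12 = MIN(0, 2) = 0
  B7 = 0 * 2 = 0
  G4 = MAX(2, 0) = 2

After the edit, cleaning proceeds:
  B11: a read changed (C6 1->-3) — executes, giving 2 — identical to its old value.
  B7: dirty, but its reads are unchanged (H12 unchanged, B11 unchanged); cached 0 stands.
  G4: dirty, but its reads are unchanged (A5 unchanged, B7 unchanged); cached 2 stands.

Note the absorption at B11: it re-runs yet its value is the same, leaving the output's value untouched.

1 formula cells run: B11.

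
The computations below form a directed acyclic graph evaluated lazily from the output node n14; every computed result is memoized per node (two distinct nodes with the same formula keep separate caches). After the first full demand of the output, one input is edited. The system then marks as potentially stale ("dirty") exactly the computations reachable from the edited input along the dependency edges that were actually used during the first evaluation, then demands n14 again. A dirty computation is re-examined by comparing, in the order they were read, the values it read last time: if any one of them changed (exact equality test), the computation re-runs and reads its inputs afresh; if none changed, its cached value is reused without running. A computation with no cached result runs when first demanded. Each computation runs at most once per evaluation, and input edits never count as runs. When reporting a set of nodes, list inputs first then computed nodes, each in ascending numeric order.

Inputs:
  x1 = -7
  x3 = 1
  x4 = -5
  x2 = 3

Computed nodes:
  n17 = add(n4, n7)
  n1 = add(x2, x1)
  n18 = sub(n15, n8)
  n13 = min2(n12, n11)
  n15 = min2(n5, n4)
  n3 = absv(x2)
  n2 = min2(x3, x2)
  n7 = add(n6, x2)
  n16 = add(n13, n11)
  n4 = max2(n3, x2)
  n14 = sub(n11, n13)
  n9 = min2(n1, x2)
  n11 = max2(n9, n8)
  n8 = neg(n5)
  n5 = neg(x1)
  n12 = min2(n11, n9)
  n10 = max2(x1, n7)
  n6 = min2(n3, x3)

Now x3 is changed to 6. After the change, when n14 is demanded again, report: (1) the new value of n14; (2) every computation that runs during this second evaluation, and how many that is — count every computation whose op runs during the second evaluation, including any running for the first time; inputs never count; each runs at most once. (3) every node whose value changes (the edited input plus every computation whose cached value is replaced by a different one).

First demand of the output computes:
  n1 = add(3, -7) = -4
  n5 = neg(-7) = 7
  n8 = neg(7) = -7
  n9 = min2(-4, 3) = -4
  n11 = max2(-4, -7) = -4
  n12 = min2(-4, -4) = -4
  n13 = min2(-4, -4) = -4
  n14 = sub(-4, -4) = 0

After the edit, cleaning proceeds:
  x3 only reaches undemanded nodes; the second demand re-runs nothing.

Note the shortcut — x3 feeds only undemanded nodes, so no recomputation happens.

Demanding n14 again yields 0.
0 computations run: none.
The nodes whose values change: x3.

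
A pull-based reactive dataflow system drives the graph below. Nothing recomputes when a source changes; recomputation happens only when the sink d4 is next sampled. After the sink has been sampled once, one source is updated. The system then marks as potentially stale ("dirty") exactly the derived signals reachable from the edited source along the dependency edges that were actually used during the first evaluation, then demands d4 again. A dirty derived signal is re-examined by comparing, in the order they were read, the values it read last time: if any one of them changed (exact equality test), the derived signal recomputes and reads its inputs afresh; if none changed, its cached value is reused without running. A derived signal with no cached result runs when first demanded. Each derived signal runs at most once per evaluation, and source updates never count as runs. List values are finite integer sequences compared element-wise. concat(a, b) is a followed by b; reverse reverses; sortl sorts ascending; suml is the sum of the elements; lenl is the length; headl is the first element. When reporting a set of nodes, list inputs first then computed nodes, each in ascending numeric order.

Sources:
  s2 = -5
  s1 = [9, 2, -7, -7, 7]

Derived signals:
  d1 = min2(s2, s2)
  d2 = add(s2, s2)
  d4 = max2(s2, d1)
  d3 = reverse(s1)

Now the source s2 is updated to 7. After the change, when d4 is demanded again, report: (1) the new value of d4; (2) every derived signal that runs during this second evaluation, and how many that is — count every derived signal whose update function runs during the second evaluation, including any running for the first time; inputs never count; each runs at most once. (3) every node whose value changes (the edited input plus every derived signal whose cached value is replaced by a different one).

First evaluation (everything demanded from the output):
  d1 = min2(-5, -5) = -5
  d4 = max2(-5, -5) = -5

Propagation after the edit:
  d1: runs — s2 -5->7; s2 -5->7; result 7.
  d4: runs — s2 -5->7; d1 -5->7; result 7.

New value of d4: 7.
Derived signals that run: d1, d4 — 2 in total.
Values that change: s2, d1, d4.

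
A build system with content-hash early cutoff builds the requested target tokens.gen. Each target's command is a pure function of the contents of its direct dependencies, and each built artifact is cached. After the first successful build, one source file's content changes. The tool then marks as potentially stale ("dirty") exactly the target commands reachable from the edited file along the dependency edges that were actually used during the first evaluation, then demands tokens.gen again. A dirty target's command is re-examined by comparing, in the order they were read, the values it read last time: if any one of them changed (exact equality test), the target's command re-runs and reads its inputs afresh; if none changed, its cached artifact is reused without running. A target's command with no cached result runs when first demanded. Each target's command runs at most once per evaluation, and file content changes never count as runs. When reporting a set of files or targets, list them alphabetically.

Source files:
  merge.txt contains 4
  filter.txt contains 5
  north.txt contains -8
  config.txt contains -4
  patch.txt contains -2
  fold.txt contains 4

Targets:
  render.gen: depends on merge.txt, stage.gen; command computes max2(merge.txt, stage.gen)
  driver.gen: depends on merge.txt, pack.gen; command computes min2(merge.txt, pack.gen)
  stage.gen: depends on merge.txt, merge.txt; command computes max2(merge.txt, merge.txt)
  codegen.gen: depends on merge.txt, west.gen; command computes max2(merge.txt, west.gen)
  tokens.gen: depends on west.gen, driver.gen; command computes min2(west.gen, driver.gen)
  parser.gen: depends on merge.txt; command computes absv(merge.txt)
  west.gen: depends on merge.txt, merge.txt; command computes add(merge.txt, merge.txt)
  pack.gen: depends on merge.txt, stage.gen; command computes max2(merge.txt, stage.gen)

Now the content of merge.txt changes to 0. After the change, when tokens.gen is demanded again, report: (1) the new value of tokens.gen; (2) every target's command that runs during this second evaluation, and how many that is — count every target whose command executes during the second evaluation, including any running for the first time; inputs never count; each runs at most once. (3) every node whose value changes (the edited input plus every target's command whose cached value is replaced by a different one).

New value of tokens.gen: 0.
Target commands that run: driver.gen, pack.gen, stage.gen, tokens.gen, west.gen — 5 in total.
Values that change: driver.gen, merge.txt, pack.gen, stage.gen, tokens.gen, west.gen.

First evaluation (everything demanded from the output):
  stage.gen = max2(4, 4) = 4
  pack.gen = max2(4, 4) = 4
  driver.gen = min2(4, 4) = 4
  west.gen = add(4, 4) = 8
  tokens.gen = min2(8, 4) = 4

Propagation after the edit:
  stage.gen: runs — merge.txt 4->0; merge.txt 4->0; result 0.
  pack.gen: runs — merge.txt 4->0; stage.gen 4->0; result 0.
  driver.gen: runs — merge.txt 4->0; pack.gen 4->0; result 0.
  west.gen: runs — merge.txt 4->0; merge.txt 4->0; result 0.
  tokens.gen: runs — west.gen 8->0; driver.gen 4->0; result 0.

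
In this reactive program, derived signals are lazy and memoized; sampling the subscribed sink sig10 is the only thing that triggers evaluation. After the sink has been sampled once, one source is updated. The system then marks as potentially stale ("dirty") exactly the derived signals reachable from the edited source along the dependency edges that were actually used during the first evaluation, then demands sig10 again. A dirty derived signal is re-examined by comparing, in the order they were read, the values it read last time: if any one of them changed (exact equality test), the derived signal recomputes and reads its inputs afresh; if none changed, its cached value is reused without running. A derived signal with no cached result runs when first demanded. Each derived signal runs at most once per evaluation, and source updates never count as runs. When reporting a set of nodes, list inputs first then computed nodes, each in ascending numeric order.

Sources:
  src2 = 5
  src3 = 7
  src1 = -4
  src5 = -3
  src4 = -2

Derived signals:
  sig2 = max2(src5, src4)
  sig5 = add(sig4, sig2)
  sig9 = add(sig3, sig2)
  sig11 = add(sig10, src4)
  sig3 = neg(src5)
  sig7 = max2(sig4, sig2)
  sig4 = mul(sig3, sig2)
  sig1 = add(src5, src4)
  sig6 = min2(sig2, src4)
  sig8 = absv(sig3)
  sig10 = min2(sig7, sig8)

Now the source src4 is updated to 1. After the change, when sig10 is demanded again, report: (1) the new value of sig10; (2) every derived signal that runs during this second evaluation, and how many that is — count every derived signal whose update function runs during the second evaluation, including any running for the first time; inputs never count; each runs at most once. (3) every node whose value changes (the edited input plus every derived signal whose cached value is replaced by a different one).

First demand of the output computes:
  sig2 = max2(-3, -2) = -2
  sig3 = neg(-3) = 3
  sig4 = mul(3, -2) = -6
  sig7 = max2(-6, -2) = -2
  sig8 = absv(3) = 3
  sig10 = min2(-2, 3) = -2

After the edit, cleaning proceeds:
  sig2: a read changed (src4 -2->1) — executes, giving 1.
  sig4: a read changed (sig2 -2->1) — executes, giving 3.
  sig7: a read changed (sig4 -6->3; sig2 -2->1) — executes, giving 3.
  sig10: a read changed (sig7 -2->3) — executes, giving 3.

Demanding sig10 again yields 3.
4 derived signals run: sig2, sig4, sig7, sig10.
The nodes whose values change: src4, sig2, sig4, sig7, sig10.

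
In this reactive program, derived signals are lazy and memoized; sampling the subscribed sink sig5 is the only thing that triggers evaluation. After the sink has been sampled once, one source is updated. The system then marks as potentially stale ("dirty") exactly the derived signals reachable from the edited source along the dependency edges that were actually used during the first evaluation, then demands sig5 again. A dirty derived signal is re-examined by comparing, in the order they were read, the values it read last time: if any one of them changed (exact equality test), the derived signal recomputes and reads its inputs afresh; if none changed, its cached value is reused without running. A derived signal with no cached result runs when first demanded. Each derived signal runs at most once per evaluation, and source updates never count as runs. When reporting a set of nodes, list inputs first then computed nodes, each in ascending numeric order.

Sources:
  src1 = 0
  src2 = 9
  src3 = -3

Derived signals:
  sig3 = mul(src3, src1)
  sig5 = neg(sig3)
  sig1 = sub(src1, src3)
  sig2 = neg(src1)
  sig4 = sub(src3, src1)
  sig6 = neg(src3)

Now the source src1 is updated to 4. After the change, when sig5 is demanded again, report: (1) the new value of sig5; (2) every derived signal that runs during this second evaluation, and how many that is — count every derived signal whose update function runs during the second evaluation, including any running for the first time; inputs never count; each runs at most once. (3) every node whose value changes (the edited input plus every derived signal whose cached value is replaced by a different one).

Demanding sig5 again yields 12.
2 derived signals run: sig3, sig5.
The nodes whose values change: src1, sig3, sig5.

First demand of the output computes:
  sig3 = mul(-3, 0) = 0
  sig5 = neg(0) = 0

After the edit, cleaning proceeds:
  sig3: a read changed (src1 0->4) — executes, giving -12.
  sig5: a read changed (sig3 0->-12) — executes, giving 12.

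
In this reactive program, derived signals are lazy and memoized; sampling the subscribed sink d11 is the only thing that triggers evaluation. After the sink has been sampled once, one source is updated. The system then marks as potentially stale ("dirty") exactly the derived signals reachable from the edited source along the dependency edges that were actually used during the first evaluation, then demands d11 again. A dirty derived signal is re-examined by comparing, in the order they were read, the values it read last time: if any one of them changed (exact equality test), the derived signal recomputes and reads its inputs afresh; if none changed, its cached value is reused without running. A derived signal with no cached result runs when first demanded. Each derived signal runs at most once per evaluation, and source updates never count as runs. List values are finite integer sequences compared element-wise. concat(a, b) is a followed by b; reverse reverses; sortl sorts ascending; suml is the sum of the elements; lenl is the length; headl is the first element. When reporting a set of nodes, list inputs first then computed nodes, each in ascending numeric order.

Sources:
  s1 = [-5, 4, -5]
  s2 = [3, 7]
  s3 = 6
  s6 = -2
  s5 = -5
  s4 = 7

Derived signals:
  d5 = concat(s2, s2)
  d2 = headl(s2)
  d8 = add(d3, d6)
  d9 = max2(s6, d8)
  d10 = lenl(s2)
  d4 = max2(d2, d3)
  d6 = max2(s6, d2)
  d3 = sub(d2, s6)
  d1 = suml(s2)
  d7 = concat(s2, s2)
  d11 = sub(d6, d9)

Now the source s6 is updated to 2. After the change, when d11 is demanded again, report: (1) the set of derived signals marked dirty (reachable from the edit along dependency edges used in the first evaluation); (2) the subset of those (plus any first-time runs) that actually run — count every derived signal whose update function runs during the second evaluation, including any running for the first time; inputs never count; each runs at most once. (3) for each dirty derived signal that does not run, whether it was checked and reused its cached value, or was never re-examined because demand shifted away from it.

The edit dirties: d3, d6, d8, d9, d11.
5 derived signals run: d3, d6, d8, d9, d11.
No dirty derived signal escaped a run.

First demand of the output computes:
  d2 = headl([3, 7]) = 3
  d3 = sub(3, -2) = 5
  d6 = max2(-2, 3) = 3
  d8 = add(5, 3) = 8
  d9 = max2(-2, 8) = 8
  d11 = sub(3, 8) = -5

After the edit, cleaning proceeds:
  d3: a read changed (s6 -2->2) — executes, giving 1.
  d6: a read changed (s6 -2->2) — executes, giving 3 — identical to its old value.
  d8: a read changed (d3 5->1) — executes, giving 4.
  d9: a read changed (s6 -2->2; d8 8->4) — executes, giving 4.
  d11: a read changed (d9 8->4) — executes, giving -1.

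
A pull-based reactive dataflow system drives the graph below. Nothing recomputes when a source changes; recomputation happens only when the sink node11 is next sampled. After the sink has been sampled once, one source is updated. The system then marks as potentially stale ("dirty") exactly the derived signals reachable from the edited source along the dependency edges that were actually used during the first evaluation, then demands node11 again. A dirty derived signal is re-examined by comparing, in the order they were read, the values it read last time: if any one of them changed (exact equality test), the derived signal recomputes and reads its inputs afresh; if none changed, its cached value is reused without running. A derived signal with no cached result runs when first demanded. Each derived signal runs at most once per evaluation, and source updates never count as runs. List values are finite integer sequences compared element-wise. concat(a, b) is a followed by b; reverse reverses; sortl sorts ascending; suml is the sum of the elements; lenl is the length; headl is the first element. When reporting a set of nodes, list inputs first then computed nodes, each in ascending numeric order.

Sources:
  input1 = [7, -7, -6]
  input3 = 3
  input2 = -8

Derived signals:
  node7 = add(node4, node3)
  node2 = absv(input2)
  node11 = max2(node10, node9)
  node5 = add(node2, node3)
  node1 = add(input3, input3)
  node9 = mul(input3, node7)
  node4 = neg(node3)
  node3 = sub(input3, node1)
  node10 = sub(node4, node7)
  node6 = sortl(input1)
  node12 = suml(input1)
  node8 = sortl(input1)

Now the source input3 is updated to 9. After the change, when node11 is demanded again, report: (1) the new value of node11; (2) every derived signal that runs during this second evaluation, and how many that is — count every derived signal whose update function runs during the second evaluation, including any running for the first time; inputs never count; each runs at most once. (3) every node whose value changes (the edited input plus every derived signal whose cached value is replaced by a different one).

First evaluation (everything demanded from the output):
  node1 = add(3, 3) = 6
  node3 = sub(3, 6) = -3
  node4 = neg(-3) = 3
  node7 = add(3, -3) = 0
  node9 = mul(3, 0) = 0
  node10 = sub(3, 0) = 3
  node11 = max2(3, 0) = 3

Propagation after the edit:
  node1: runs — input3 3->9; input3 3->9; result 18.
  node3: runs — input3 3->9; node1 6->18; result -9.
  node4: runs — node3 -3->-9; result 9.
  node7: runs — node4 3->9; node3 -3->-9; result 0 (same value as before).
  node9: runs — input3 3->9; result 0 (same value as before).
  node10: runs — node4 3->9; result 9.
  node11: runs — node10 3->9; result 9.

New value of node11: 9.
Derived signals that run: node1, node3, node4, node7, node9, node10, node11 — 7 in total.
Values that change: input3, node1, node3, node4, node10, node11.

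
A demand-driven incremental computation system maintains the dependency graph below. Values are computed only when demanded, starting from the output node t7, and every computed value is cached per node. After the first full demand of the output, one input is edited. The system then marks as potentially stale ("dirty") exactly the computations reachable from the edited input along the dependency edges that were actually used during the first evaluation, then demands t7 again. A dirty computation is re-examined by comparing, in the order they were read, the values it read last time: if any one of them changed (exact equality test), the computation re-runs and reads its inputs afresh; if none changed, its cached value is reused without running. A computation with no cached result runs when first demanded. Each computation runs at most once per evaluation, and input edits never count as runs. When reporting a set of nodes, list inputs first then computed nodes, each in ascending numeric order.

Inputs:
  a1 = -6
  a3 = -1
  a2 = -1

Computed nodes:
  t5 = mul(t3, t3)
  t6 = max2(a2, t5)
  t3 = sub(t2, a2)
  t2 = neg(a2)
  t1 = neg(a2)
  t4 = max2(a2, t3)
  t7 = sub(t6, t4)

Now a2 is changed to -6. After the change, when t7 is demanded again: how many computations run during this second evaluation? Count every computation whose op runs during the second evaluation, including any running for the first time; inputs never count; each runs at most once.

Computations that run: t2, t3, t4, t5, t6, t7 — 6 in total.

First evaluation (everything demanded from the output):
  t2 = neg(-1) = 1
  t3 = sub(1, -1) = 2
  t4 = max2(-1, 2) = 2
  t5 = mul(2, 2) = 4
  t6 = max2(-1, 4) = 4
  t7 = sub(4, 2) = 2

Propagation after the edit:
  t2: runs — a2 -1->-6; result 6.
  t3: runs — t2 1->6; a2 -1->-6; result 12.
  t4: runs — a2 -1->-6; t3 2->12; result 12.
  t5: runs — t3 2->12; t3 2->12; result 144.
  t6: runs — a2 -1->-6; t5 4->144; result 144.
  t7: runs — t6 4->144; t4 2->12; result 132.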